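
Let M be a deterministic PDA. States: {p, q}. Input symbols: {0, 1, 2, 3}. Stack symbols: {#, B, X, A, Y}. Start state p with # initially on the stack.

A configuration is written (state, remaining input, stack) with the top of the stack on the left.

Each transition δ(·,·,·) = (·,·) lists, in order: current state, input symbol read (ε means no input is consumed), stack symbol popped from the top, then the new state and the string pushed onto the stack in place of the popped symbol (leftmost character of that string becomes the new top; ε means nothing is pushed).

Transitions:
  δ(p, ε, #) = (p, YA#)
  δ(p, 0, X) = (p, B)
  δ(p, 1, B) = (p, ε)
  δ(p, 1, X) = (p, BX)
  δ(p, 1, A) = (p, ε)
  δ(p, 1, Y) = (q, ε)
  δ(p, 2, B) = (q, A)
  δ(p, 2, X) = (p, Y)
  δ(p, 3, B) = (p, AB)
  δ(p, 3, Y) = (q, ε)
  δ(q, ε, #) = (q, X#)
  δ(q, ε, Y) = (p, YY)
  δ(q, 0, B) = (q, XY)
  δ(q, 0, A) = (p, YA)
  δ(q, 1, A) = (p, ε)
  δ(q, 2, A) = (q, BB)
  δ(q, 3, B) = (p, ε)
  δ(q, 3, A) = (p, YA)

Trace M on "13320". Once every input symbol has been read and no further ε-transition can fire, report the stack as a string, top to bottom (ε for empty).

(p, 13320, #) ⊢ (p, 13320, YA#) ⊢ (q, 3320, A#) ⊢ (p, 320, YA#) ⊢ (q, 20, A#) ⊢ (q, 0, BB#) ⊢ (q, ε, XYB#)
All input consumed in state q with stack XYB#.

XYB#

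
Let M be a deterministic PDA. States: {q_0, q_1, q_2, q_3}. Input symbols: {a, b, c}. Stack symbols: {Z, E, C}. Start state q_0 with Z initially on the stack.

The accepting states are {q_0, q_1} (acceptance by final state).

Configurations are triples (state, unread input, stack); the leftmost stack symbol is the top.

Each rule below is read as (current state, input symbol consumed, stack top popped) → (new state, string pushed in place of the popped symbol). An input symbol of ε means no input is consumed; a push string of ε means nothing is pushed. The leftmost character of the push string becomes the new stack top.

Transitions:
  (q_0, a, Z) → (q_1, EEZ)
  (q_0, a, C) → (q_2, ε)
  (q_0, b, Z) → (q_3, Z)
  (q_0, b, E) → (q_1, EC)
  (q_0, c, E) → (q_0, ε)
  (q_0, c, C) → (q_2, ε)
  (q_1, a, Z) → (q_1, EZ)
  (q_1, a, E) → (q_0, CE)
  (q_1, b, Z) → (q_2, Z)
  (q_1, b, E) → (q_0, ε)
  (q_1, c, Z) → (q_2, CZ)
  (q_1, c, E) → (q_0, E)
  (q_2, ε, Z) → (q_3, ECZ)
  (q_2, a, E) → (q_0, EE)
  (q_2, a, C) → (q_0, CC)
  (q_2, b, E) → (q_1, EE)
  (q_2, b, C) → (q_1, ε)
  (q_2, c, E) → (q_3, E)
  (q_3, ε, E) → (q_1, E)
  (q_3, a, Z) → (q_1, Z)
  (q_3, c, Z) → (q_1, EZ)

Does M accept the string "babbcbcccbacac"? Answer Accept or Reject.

(q_0, babbcbcccbacac, Z)
  read b, top Z: go to q_3, push Z → (q_3, abbcbcccbacac, Z)
  read a, top Z: go to q_1, push Z → (q_1, bbcbcccbacac, Z)
  read b, top Z: go to q_2, push Z → (q_2, bcbcccbacac, Z)
  ε-move, top Z: go to q_3, push ECZ → (q_3, bcbcccbacac, ECZ)
  ε-move, top E: go to q_1, push E → (q_1, bcbcccbacac, ECZ)
  read b, top E: go to q_0, push ε → (q_0, cbcccbacac, CZ)
  read c, top C: go to q_2, push ε → (q_2, bcccbacac, Z)
  ε-move, top Z: go to q_3, push ECZ → (q_3, bcccbacac, ECZ)
  ε-move, top E: go to q_1, push E → (q_1, bcccbacac, ECZ)
  read b, top E: go to q_0, push ε → (q_0, cccbacac, CZ)
  read c, top C: go to q_2, push ε → (q_2, ccbacac, Z)
  ε-move, top Z: go to q_3, push ECZ → (q_3, ccbacac, ECZ)
  ε-move, top E: go to q_1, push E → (q_1, ccbacac, ECZ)
  read c, top E: go to q_0, push E → (q_0, cbacac, ECZ)
  read c, top E: go to q_0, push ε → (q_0, bacac, CZ)
No transition applies at (q_0, bacac, CZ); input not fully consumed.

Reject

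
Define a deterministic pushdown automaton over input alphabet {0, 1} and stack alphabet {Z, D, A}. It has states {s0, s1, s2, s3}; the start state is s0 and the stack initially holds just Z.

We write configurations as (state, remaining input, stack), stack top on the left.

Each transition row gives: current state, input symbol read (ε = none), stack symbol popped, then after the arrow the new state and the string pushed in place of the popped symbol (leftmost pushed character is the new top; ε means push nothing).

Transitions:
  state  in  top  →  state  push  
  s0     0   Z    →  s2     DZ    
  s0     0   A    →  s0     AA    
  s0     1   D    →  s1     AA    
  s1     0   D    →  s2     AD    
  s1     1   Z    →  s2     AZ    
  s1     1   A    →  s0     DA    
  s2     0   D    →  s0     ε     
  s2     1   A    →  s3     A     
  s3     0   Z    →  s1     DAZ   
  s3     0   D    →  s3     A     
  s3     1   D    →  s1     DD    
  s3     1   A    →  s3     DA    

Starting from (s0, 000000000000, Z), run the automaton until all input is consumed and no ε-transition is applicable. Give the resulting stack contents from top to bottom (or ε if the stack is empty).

(s0, 000000000000, Z) ⊢ (s2, 00000000000, DZ) ⊢ (s0, 0000000000, Z) ⊢ (s2, 000000000, DZ) ⊢ (s0, 00000000, Z) ⊢ (s2, 0000000, DZ) ⊢ (s0, 000000, Z) ⊢ (s2, 00000, DZ) ⊢ (s0, 0000, Z) ⊢ (s2, 000, DZ) ⊢ (s0, 00, Z) ⊢ (s2, 0, DZ) ⊢ (s0, ε, Z)
All input consumed in state s0 with stack Z.

Z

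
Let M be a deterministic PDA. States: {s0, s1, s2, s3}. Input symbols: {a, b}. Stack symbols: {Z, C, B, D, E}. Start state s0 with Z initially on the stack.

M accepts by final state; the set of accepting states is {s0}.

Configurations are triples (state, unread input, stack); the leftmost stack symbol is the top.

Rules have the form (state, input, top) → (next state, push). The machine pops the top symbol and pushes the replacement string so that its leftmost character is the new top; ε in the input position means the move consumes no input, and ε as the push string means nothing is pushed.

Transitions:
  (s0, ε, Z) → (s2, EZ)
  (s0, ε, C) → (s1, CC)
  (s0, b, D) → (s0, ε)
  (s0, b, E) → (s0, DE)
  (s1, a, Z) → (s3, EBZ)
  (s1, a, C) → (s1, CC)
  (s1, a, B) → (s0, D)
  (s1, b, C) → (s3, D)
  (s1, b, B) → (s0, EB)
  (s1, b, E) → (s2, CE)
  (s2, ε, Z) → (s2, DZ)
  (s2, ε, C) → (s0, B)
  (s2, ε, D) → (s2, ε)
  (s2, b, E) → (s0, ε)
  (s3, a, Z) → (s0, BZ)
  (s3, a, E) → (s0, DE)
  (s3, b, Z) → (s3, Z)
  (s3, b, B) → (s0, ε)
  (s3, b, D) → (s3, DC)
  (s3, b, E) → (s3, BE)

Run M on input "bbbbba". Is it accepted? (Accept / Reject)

Reject

(s0, bbbbba, Z) ⊢ (s2, bbbbba, EZ) ⊢ (s0, bbbba, Z) ⊢ (s2, bbbba, EZ) ⊢ (s0, bbba, Z) ⊢ (s2, bbba, EZ) ⊢ (s0, bba, Z) ⊢ (s2, bba, EZ) ⊢ (s0, ba, Z) ⊢ (s2, ba, EZ) ⊢ (s0, a, Z) ⊢ (s2, a, EZ)
No transition applies at (s2, a, EZ); input not fully consumed.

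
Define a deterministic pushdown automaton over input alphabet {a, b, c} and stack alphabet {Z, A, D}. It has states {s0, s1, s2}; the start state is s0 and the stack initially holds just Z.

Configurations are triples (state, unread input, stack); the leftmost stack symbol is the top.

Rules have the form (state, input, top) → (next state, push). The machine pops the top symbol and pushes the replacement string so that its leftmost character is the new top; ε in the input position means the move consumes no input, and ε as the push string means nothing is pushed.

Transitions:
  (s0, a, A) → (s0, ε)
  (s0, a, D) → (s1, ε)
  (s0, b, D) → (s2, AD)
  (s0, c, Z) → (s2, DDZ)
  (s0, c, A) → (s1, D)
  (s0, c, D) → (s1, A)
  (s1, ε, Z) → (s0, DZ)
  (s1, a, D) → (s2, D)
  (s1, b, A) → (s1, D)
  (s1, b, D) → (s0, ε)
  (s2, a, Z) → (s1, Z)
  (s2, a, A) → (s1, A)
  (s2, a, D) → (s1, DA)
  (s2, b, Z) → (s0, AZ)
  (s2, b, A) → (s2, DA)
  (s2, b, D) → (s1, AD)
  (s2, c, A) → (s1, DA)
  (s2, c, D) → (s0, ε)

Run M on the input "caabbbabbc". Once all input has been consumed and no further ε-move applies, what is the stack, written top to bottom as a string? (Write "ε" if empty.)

(s0, caabbbabbc, Z)
  read c, top Z: go to s2, push DDZ → (s2, aabbbabbc, DDZ)
  read a, top D: go to s1, push DA → (s1, abbbabbc, DADZ)
  read a, top D: go to s2, push D → (s2, bbbabbc, DADZ)
  read b, top D: go to s1, push AD → (s1, bbabbc, ADADZ)
  read b, top A: go to s1, push D → (s1, babbc, DDADZ)
  read b, top D: go to s0, push ε → (s0, abbc, DADZ)
  read a, top D: go to s1, push ε → (s1, bbc, ADZ)
  read b, top A: go to s1, push D → (s1, bc, DDZ)
  read b, top D: go to s0, push ε → (s0, c, DZ)
  read c, top D: go to s1, push A → (s1, ε, AZ)
All input consumed in state s1 with stack AZ.

AZ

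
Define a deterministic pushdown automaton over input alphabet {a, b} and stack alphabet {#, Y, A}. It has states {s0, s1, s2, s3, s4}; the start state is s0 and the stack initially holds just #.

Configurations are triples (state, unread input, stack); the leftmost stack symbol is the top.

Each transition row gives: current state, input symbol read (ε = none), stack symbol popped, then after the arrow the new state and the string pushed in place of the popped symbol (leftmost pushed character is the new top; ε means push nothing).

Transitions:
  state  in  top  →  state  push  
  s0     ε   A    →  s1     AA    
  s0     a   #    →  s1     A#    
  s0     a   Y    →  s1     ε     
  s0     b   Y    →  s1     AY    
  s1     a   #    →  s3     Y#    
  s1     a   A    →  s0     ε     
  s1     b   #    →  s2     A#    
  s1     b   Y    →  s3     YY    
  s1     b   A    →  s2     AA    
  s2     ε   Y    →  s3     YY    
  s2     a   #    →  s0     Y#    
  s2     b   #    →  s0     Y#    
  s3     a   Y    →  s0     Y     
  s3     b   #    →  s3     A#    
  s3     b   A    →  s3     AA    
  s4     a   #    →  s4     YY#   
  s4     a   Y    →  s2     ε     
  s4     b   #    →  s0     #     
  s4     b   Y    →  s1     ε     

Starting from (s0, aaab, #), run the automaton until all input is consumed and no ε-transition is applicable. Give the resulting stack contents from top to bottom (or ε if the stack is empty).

AA#

(s0, aaab, #)
  read a, top #: go to s1, push A# → (s1, aab, A#)
  read a, top A: go to s0, push ε → (s0, ab, #)
  read a, top #: go to s1, push A# → (s1, b, A#)
  read b, top A: go to s2, push AA → (s2, ε, AA#)
All input consumed in state s2 with stack AA#.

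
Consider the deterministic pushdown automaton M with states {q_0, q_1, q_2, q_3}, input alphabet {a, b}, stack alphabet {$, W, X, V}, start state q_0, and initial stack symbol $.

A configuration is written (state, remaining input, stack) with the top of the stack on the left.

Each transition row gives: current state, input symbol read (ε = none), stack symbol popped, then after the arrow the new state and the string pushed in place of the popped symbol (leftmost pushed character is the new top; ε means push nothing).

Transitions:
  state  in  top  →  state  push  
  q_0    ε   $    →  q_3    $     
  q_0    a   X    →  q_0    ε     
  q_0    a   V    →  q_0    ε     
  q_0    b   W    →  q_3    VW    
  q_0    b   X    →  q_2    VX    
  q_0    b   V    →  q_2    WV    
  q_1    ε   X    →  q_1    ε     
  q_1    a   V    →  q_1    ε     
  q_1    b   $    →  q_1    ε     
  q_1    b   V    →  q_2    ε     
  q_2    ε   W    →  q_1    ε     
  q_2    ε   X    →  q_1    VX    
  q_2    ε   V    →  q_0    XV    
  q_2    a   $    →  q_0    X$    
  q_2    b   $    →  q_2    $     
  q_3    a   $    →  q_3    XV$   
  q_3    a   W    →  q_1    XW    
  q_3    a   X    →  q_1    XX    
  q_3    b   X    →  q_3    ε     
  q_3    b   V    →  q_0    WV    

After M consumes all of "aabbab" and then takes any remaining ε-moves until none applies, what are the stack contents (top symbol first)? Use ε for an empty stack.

XVX$

(q_0, aabbab, $)
  ε-move, top $: go to q_3, push $ → (q_3, aabbab, $)
  read a, top $: go to q_3, push XV$ → (q_3, abbab, XV$)
  read a, top X: go to q_1, push XX → (q_1, bbab, XXV$)
  ε-move, top X: go to q_1, push ε → (q_1, bbab, XV$)
  ε-move, top X: go to q_1, push ε → (q_1, bbab, V$)
  read b, top V: go to q_2, push ε → (q_2, bab, $)
  read b, top $: go to q_2, push $ → (q_2, ab, $)
  read a, top $: go to q_0, push X$ → (q_0, b, X$)
  read b, top X: go to q_2, push VX → (q_2, ε, VX$)
  ε-move, top V: go to q_0, push XV → (q_0, ε, XVX$)
All input consumed in state q_0 with stack XVX$.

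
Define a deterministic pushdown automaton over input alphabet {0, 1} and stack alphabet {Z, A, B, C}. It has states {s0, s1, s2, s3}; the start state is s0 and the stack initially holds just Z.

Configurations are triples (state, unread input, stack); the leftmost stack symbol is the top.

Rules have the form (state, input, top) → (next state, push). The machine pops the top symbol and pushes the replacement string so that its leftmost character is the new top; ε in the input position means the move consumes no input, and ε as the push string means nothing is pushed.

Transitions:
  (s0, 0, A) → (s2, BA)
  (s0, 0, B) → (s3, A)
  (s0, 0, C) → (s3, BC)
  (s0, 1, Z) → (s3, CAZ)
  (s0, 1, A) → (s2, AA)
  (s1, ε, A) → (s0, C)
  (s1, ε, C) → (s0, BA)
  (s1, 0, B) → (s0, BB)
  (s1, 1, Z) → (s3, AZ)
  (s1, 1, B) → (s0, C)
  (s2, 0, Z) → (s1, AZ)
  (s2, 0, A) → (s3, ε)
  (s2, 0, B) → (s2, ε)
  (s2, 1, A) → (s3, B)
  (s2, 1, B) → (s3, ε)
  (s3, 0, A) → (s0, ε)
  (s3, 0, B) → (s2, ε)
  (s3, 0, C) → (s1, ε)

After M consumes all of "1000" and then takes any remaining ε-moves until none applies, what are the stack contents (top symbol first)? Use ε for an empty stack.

CZ

(s0, 1000, Z) ⊢ (s3, 000, CAZ) ⊢ (s1, 00, AZ) ⊢ (s0, 00, CZ) ⊢ (s3, 0, BCZ) ⊢ (s2, ε, CZ)
All input consumed in state s2 with stack CZ.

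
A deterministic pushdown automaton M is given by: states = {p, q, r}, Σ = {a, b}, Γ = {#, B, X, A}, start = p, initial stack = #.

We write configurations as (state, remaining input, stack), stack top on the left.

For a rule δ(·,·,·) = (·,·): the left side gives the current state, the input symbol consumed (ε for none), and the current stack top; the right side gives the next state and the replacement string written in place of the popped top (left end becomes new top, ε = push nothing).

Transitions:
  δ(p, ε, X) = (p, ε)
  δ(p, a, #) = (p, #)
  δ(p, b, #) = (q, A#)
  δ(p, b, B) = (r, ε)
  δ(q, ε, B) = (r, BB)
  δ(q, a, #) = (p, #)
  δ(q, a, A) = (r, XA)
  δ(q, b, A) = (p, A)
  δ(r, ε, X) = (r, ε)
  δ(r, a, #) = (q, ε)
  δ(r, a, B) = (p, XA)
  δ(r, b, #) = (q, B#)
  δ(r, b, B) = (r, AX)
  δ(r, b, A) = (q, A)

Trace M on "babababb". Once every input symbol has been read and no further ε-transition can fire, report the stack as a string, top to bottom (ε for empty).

(p, babababb, #) ⊢ (q, abababb, A#) ⊢ (r, bababb, XA#) ⊢ (r, bababb, A#) ⊢ (q, ababb, A#) ⊢ (r, babb, XA#) ⊢ (r, babb, A#) ⊢ (q, abb, A#) ⊢ (r, bb, XA#) ⊢ (r, bb, A#) ⊢ (q, b, A#) ⊢ (p, ε, A#)
All input consumed in state p with stack A#.

A#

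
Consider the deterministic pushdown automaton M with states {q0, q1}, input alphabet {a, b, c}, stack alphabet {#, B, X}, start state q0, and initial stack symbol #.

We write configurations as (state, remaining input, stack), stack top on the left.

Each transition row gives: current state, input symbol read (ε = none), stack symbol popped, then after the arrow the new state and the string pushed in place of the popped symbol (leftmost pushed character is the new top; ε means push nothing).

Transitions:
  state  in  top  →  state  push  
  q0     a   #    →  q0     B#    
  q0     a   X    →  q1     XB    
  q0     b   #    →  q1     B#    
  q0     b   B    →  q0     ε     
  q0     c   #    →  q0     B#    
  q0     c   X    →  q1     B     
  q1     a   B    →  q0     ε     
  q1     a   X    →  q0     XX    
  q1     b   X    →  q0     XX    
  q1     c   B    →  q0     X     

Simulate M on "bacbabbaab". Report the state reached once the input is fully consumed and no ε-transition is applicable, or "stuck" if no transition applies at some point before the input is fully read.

(q0, bacbabbaab, #)
  read b, top #: go to q1, push B# → (q1, acbabbaab, B#)
  read a, top B: go to q0, push ε → (q0, cbabbaab, #)
  read c, top #: go to q0, push B# → (q0, babbaab, B#)
  read b, top B: go to q0, push ε → (q0, abbaab, #)
  read a, top #: go to q0, push B# → (q0, bbaab, B#)
  read b, top B: go to q0, push ε → (q0, baab, #)
  read b, top #: go to q1, push B# → (q1, aab, B#)
  read a, top B: go to q0, push ε → (q0, ab, #)
  read a, top #: go to q0, push B# → (q0, b, B#)
  read b, top B: go to q0, push ε → (q0, ε, #)
All input consumed; M is in state q0.

q0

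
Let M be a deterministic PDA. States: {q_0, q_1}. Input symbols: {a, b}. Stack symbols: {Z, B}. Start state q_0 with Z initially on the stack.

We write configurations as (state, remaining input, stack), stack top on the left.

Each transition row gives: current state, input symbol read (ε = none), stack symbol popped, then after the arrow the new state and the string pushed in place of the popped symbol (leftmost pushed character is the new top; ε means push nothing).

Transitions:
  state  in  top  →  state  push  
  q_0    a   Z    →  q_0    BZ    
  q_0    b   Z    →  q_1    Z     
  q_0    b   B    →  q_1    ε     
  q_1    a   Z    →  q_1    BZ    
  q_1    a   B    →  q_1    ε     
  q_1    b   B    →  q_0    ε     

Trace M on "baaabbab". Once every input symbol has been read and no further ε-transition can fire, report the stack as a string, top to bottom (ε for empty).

(q_0, baaabbab, Z)
  read b, top Z: go to q_1, push Z → (q_1, aaabbab, Z)
  read a, top Z: go to q_1, push BZ → (q_1, aabbab, BZ)
  read a, top B: go to q_1, push ε → (q_1, abbab, Z)
  read a, top Z: go to q_1, push BZ → (q_1, bbab, BZ)
  read b, top B: go to q_0, push ε → (q_0, bab, Z)
  read b, top Z: go to q_1, push Z → (q_1, ab, Z)
  read a, top Z: go to q_1, push BZ → (q_1, b, BZ)
  read b, top B: go to q_0, push ε → (q_0, ε, Z)
All input consumed in state q_0 with stack Z.

Z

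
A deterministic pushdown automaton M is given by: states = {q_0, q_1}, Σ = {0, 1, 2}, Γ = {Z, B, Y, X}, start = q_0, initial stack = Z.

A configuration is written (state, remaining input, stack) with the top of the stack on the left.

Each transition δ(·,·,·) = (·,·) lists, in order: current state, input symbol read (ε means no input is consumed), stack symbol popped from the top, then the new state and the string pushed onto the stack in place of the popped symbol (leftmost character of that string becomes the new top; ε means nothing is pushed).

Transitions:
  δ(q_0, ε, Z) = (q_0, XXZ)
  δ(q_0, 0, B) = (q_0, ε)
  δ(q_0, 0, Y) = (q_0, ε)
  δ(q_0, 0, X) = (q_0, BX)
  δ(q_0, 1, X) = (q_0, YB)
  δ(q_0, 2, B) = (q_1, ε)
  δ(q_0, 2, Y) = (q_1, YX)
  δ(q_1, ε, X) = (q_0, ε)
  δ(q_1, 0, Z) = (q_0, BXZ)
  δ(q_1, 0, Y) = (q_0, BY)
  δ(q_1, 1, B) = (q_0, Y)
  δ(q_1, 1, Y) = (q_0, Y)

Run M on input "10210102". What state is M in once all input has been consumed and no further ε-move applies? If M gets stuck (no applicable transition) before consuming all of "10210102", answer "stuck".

(q_0, 10210102, Z) ⊢ (q_0, 10210102, XXZ) ⊢ (q_0, 0210102, YBXZ) ⊢ (q_0, 210102, BXZ) ⊢ (q_1, 10102, XZ) ⊢ (q_0, 10102, Z) ⊢ (q_0, 10102, XXZ) ⊢ (q_0, 0102, YBXZ) ⊢ (q_0, 102, BXZ)
No transition for (q_0, 1, top B); M blocks with input 102 remaining.

stuck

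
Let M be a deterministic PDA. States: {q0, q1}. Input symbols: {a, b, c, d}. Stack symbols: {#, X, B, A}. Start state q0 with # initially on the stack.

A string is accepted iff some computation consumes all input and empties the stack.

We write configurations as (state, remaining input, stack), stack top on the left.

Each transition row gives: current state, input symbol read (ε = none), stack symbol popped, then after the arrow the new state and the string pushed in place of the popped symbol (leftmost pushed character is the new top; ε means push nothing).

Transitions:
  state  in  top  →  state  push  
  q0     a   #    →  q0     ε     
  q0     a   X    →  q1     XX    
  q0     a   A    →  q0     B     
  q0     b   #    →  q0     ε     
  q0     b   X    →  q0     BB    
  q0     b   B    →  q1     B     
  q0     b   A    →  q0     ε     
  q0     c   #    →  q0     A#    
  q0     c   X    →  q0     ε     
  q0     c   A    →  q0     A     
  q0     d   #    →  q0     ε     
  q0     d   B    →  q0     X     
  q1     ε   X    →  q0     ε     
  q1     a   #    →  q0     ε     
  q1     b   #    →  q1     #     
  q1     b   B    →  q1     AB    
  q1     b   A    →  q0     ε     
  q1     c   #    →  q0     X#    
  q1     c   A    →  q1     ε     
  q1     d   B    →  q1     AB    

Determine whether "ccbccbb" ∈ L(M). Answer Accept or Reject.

Accept

(q0, ccbccbb, #)
  read c, top #: go to q0, push A# → (q0, cbccbb, A#)
  read c, top A: go to q0, push A → (q0, bccbb, A#)
  read b, top A: go to q0, push ε → (q0, ccbb, #)
  read c, top #: go to q0, push A# → (q0, cbb, A#)
  read c, top A: go to q0, push A → (q0, bb, A#)
  read b, top A: go to q0, push ε → (q0, b, #)
  read b, top #: go to q0, push ε → (q0, ε, ε)
All input consumed and the stack is empty.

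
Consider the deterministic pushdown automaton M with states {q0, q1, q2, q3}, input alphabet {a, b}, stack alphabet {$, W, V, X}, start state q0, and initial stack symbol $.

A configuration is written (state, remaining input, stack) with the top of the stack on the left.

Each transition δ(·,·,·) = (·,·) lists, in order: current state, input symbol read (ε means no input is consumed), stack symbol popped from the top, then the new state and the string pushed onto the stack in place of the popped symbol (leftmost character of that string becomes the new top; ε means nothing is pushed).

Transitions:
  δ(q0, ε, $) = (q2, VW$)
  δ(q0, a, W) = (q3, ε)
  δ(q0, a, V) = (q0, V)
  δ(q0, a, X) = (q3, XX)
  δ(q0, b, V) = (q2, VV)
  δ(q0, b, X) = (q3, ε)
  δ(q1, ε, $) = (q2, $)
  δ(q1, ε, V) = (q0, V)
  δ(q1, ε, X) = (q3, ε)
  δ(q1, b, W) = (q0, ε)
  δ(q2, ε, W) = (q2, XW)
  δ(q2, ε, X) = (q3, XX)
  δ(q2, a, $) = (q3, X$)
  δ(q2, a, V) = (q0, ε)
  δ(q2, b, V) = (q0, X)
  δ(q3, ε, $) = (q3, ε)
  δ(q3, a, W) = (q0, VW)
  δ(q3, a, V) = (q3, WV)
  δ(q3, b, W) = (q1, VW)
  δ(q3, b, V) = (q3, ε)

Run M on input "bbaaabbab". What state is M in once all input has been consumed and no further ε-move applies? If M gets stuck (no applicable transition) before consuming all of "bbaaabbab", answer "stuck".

(q0, bbaaabbab, $) ⊢ (q2, bbaaabbab, VW$) ⊢ (q0, baaabbab, XW$) ⊢ (q3, aaabbab, W$) ⊢ (q0, aabbab, VW$) ⊢ (q0, abbab, VW$) ⊢ (q0, bbab, VW$) ⊢ (q2, bab, VVW$) ⊢ (q0, ab, XVW$) ⊢ (q3, b, XXVW$)
No transition for (q3, b, top X); M blocks with input b remaining.

stuck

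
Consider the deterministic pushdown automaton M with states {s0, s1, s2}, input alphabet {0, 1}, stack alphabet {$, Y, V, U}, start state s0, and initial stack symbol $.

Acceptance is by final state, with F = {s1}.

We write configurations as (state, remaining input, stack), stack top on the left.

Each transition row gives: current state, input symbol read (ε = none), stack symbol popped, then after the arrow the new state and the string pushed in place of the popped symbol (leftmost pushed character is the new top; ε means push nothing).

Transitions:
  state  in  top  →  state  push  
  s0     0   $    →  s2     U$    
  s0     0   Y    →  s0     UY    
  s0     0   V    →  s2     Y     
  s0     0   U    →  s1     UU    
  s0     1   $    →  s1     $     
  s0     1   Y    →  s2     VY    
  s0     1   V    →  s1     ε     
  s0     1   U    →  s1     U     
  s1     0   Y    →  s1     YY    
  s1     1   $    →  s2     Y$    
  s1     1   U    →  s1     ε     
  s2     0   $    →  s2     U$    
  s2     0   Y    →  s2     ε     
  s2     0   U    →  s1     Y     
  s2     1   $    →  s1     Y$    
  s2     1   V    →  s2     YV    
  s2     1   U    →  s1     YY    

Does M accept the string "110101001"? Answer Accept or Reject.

(s0, 110101001, $) ⊢ (s1, 10101001, $) ⊢ (s2, 0101001, Y$) ⊢ (s2, 101001, $) ⊢ (s1, 01001, Y$) ⊢ (s1, 1001, YY$)
No transition applies at (s1, 1001, YY$); input not fully consumed.

Reject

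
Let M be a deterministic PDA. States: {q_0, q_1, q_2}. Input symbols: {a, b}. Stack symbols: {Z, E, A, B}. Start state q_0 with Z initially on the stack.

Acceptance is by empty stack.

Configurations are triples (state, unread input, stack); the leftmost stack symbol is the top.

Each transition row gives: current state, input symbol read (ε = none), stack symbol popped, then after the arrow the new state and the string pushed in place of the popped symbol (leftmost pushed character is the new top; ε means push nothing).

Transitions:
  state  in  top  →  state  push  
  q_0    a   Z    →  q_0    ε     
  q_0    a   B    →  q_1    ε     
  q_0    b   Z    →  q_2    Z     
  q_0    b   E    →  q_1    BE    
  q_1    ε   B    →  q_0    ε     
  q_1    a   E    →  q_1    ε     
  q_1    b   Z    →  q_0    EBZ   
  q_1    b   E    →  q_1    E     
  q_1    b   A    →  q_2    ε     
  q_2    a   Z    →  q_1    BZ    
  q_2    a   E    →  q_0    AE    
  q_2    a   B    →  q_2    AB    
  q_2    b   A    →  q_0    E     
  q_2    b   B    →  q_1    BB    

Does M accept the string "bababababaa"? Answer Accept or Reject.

(q_0, bababababaa, Z) ⊢ (q_2, ababababaa, Z) ⊢ (q_1, babababaa, BZ) ⊢ (q_0, babababaa, Z) ⊢ (q_2, abababaa, Z) ⊢ (q_1, bababaa, BZ) ⊢ (q_0, bababaa, Z) ⊢ (q_2, ababaa, Z) ⊢ (q_1, babaa, BZ) ⊢ (q_0, babaa, Z) ⊢ (q_2, abaa, Z) ⊢ (q_1, baa, BZ) ⊢ (q_0, baa, Z) ⊢ (q_2, aa, Z) ⊢ (q_1, a, BZ) ⊢ (q_0, a, Z) ⊢ (q_0, ε, ε)
All input consumed and the stack is empty.

Accept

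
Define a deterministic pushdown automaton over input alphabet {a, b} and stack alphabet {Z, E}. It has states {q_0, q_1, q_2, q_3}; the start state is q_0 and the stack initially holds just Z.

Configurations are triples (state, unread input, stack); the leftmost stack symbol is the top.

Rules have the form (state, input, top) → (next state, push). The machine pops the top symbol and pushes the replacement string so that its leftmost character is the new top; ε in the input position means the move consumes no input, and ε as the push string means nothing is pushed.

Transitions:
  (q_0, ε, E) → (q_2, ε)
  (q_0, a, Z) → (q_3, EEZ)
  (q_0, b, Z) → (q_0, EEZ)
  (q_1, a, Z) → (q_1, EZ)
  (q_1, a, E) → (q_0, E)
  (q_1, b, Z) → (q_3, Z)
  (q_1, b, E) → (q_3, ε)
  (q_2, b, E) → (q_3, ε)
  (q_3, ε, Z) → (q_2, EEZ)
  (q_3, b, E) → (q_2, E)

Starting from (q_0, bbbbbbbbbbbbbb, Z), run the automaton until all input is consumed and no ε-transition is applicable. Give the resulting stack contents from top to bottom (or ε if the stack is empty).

(q_0, bbbbbbbbbbbbbb, Z)
  read b, top Z: go to q_0, push EEZ → (q_0, bbbbbbbbbbbbb, EEZ)
  ε-move, top E: go to q_2, push ε → (q_2, bbbbbbbbbbbbb, EZ)
  read b, top E: go to q_3, push ε → (q_3, bbbbbbbbbbbb, Z)
  ε-move, top Z: go to q_2, push EEZ → (q_2, bbbbbbbbbbbb, EEZ)
  read b, top E: go to q_3, push ε → (q_3, bbbbbbbbbbb, EZ)
  read b, top E: go to q_2, push E → (q_2, bbbbbbbbbb, EZ)
  read b, top E: go to q_3, push ε → (q_3, bbbbbbbbb, Z)
  ε-move, top Z: go to q_2, push EEZ → (q_2, bbbbbbbbb, EEZ)
  read b, top E: go to q_3, push ε → (q_3, bbbbbbbb, EZ)
  read b, top E: go to q_2, push E → (q_2, bbbbbbb, EZ)
  read b, top E: go to q_3, push ε → (q_3, bbbbbb, Z)
  ε-move, top Z: go to q_2, push EEZ → (q_2, bbbbbb, EEZ)
  read b, top E: go to q_3, push ε → (q_3, bbbbb, EZ)
  read b, top E: go to q_2, push E → (q_2, bbbb, EZ)
  read b, top E: go to q_3, push ε → (q_3, bbb, Z)
  ε-move, top Z: go to q_2, push EEZ → (q_2, bbb, EEZ)
  read b, top E: go to q_3, push ε → (q_3, bb, EZ)
  read b, top E: go to q_2, push E → (q_2, b, EZ)
  read b, top E: go to q_3, push ε → (q_3, ε, Z)
  ε-move, top Z: go to q_2, push EEZ → (q_2, ε, EEZ)
All input consumed in state q_2 with stack EEZ.

EEZ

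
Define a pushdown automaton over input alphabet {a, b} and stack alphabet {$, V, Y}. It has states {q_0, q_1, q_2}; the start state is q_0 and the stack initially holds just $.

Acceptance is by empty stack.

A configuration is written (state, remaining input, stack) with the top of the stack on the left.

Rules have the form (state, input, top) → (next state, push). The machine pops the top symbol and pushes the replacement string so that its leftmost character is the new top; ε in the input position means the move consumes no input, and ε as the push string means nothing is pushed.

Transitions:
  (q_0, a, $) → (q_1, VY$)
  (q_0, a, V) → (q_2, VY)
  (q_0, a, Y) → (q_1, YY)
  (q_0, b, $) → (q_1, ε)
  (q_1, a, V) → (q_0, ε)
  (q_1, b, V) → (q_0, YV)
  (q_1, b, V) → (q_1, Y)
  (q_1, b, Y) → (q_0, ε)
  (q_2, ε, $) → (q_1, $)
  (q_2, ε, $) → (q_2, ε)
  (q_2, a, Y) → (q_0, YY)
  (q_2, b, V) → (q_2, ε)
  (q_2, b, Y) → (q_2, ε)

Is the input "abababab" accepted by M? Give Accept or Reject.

No computation consumes all input and empties the stack.

Reject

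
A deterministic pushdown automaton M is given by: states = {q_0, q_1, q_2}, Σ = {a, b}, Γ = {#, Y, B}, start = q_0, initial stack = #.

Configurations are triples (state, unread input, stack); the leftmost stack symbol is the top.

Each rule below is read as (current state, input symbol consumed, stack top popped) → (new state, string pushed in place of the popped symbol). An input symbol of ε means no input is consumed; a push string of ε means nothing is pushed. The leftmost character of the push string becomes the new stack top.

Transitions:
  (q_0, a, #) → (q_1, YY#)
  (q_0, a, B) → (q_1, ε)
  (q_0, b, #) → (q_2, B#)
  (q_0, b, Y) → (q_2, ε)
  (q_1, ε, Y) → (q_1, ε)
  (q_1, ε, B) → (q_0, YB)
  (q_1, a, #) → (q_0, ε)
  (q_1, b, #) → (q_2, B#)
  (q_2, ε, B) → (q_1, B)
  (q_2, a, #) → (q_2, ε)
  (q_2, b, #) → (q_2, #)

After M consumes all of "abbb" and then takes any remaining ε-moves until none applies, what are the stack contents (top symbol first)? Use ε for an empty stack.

(q_0, abbb, #)
  read a, top #: go to q_1, push YY# → (q_1, bbb, YY#)
  ε-move, top Y: go to q_1, push ε → (q_1, bbb, Y#)
  ε-move, top Y: go to q_1, push ε → (q_1, bbb, #)
  read b, top #: go to q_2, push B# → (q_2, bb, B#)
  ε-move, top B: go to q_1, push B → (q_1, bb, B#)
  ε-move, top B: go to q_0, push YB → (q_0, bb, YB#)
  read b, top Y: go to q_2, push ε → (q_2, b, B#)
  ε-move, top B: go to q_1, push B → (q_1, b, B#)
  ε-move, top B: go to q_0, push YB → (q_0, b, YB#)
  read b, top Y: go to q_2, push ε → (q_2, ε, B#)
  ε-move, top B: go to q_1, push B → (q_1, ε, B#)
  ε-move, top B: go to q_0, push YB → (q_0, ε, YB#)
All input consumed in state q_0 with stack YB#.

YB#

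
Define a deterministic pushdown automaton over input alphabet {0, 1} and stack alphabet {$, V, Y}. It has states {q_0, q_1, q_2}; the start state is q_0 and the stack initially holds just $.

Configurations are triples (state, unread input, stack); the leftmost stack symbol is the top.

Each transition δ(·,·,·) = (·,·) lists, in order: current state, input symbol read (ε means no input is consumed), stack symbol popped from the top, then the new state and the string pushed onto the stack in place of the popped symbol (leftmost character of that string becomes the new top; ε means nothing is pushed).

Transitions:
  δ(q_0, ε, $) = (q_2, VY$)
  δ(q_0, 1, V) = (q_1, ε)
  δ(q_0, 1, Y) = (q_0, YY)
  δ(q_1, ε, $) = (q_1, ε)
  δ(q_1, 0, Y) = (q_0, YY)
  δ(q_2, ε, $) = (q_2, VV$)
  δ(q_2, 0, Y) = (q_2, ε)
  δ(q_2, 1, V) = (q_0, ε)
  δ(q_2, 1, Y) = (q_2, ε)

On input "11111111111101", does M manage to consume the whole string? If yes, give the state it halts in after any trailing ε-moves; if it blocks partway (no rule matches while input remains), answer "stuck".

stuck

(q_0, 11111111111101, $) ⊢ (q_2, 11111111111101, VY$) ⊢ (q_0, 1111111111101, Y$) ⊢ (q_0, 111111111101, YY$) ⊢ (q_0, 11111111101, YYY$) ⊢ (q_0, 1111111101, YYYY$) ⊢ (q_0, 111111101, YYYYY$) ⊢ (q_0, 11111101, YYYYYY$) ⊢ (q_0, 1111101, YYYYYYY$) ⊢ (q_0, 111101, YYYYYYYY$) ⊢ (q_0, 11101, YYYYYYYYY$) ⊢ (q_0, 1101, YYYYYYYYYY$) ⊢ (q_0, 101, YYYYYYYYYYY$) ⊢ (q_0, 01, YYYYYYYYYYYY$)
No transition for (q_0, 0, top Y); M blocks with input 01 remaining.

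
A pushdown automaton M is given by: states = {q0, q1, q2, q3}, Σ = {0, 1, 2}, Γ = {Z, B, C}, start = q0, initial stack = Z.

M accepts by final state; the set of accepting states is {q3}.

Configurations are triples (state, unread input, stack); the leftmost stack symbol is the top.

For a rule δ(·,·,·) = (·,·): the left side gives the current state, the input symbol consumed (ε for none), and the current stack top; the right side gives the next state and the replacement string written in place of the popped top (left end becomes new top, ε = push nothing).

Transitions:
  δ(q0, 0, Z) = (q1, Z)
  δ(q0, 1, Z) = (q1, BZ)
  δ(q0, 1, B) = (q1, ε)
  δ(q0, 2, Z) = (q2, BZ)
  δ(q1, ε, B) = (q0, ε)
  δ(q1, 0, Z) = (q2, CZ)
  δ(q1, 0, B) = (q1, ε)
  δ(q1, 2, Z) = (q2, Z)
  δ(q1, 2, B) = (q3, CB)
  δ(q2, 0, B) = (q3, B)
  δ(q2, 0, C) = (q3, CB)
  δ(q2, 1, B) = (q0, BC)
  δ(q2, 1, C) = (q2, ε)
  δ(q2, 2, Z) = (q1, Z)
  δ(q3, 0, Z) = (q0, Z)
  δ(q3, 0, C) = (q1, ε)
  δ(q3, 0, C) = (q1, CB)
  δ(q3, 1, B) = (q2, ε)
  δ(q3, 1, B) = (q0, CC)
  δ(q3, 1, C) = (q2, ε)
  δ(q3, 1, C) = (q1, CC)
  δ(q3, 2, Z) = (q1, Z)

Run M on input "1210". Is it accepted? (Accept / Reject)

One accepting computation: (q0, 1210, Z) ⊢ (q1, 210, BZ) ⊢ (q3, 10, CBZ) ⊢ (q2, 0, BZ) ⊢ (q3, ε, BZ)
All input consumed and state q3 ∈ F.

Accept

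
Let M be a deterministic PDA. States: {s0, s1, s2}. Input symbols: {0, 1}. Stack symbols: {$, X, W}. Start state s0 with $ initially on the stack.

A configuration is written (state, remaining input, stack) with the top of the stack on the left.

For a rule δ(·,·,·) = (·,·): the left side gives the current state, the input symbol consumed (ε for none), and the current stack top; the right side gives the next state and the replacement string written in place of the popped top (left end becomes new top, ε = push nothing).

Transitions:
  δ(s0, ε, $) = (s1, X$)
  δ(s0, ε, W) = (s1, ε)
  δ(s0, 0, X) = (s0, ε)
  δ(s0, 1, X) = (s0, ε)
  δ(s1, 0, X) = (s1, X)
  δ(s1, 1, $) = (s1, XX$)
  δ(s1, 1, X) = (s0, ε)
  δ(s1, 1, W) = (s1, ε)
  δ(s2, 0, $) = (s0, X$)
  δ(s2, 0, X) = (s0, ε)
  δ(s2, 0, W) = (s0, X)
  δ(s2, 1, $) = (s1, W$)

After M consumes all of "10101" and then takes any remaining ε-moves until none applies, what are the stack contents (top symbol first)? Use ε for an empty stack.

X$

(s0, 10101, $)
  ε-move, top $: go to s1, push X$ → (s1, 10101, X$)
  read 1, top X: go to s0, push ε → (s0, 0101, $)
  ε-move, top $: go to s1, push X$ → (s1, 0101, X$)
  read 0, top X: go to s1, push X → (s1, 101, X$)
  read 1, top X: go to s0, push ε → (s0, 01, $)
  ε-move, top $: go to s1, push X$ → (s1, 01, X$)
  read 0, top X: go to s1, push X → (s1, 1, X$)
  read 1, top X: go to s0, push ε → (s0, ε, $)
  ε-move, top $: go to s1, push X$ → (s1, ε, X$)
All input consumed in state s1 with stack X$.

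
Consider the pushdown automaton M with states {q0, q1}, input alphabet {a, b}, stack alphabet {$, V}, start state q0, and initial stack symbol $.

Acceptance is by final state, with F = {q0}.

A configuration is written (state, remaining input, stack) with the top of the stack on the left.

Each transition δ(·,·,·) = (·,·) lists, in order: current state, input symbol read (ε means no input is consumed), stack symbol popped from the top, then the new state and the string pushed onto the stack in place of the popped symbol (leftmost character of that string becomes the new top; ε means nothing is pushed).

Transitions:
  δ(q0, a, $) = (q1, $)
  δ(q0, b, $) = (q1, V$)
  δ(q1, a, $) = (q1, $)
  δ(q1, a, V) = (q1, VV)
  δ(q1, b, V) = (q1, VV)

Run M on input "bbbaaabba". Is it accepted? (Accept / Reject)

No computation consumes all input and reaches a final state.

Reject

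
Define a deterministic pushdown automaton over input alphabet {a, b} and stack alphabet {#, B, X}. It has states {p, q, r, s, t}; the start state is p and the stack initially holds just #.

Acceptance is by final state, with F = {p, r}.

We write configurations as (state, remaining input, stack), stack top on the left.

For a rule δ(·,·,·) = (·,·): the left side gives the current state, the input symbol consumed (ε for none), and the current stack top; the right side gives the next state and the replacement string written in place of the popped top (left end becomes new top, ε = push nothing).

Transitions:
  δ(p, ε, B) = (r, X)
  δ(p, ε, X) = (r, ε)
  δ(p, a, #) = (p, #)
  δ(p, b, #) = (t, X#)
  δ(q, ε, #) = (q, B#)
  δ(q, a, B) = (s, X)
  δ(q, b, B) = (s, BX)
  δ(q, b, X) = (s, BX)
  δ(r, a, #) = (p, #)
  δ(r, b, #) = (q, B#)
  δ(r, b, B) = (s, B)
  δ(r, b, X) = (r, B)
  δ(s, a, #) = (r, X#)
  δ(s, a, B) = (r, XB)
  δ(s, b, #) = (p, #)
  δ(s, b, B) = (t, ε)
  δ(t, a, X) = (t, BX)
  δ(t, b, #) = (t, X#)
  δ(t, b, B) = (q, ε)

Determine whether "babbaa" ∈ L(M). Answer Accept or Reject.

Reject

(p, babbaa, #)
  read b, top #: go to t, push X# → (t, abbaa, X#)
  read a, top X: go to t, push BX → (t, bbaa, BX#)
  read b, top B: go to q, push ε → (q, baa, X#)
  read b, top X: go to s, push BX → (s, aa, BX#)
  read a, top B: go to r, push XB → (r, a, XBX#)
No transition applies at (r, a, XBX#); input not fully consumed.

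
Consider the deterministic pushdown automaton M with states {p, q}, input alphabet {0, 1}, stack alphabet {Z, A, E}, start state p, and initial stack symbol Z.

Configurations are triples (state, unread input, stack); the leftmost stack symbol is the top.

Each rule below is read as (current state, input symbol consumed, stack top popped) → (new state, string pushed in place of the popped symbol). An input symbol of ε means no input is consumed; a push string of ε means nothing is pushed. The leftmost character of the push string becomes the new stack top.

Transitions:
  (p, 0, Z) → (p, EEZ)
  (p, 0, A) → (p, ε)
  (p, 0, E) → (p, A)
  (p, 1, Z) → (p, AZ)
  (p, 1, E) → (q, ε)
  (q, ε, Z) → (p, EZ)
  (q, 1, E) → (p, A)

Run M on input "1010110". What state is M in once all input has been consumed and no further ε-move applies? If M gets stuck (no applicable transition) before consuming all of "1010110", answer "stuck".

(p, 1010110, Z)
  read 1, top Z: go to p, push AZ → (p, 010110, AZ)
  read 0, top A: go to p, push ε → (p, 10110, Z)
  read 1, top Z: go to p, push AZ → (p, 0110, AZ)
  read 0, top A: go to p, push ε → (p, 110, Z)
  read 1, top Z: go to p, push AZ → (p, 10, AZ)
No transition for (p, 1, top A); M blocks with input 10 remaining.

stuck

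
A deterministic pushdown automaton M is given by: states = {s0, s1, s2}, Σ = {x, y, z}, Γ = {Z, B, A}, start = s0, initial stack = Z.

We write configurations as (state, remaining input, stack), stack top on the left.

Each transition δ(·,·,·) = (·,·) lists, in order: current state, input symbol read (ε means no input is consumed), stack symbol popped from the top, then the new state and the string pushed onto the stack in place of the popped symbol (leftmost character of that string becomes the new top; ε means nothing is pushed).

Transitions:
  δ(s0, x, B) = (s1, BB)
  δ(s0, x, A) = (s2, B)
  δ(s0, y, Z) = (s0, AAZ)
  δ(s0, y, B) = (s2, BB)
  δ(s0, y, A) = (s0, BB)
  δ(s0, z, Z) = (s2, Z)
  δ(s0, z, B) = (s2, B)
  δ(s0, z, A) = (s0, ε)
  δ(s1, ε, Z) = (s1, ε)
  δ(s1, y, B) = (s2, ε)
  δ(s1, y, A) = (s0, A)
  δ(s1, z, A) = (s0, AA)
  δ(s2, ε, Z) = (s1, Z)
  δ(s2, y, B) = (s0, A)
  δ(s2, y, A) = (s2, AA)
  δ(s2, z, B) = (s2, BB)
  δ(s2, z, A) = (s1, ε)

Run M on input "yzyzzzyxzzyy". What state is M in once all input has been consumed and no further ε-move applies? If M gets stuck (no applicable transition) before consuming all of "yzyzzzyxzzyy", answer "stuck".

(s0, yzyzzzyxzzyy, Z)
  read y, top Z: go to s0, push AAZ → (s0, zyzzzyxzzyy, AAZ)
  read z, top A: go to s0, push ε → (s0, yzzzyxzzyy, AZ)
  read y, top A: go to s0, push BB → (s0, zzzyxzzyy, BBZ)
  read z, top B: go to s2, push B → (s2, zzyxzzyy, BBZ)
  read z, top B: go to s2, push BB → (s2, zyxzzyy, BBBZ)
  read z, top B: go to s2, push BB → (s2, yxzzyy, BBBBZ)
  read y, top B: go to s0, push A → (s0, xzzyy, ABBBZ)
  read x, top A: go to s2, push B → (s2, zzyy, BBBBZ)
  read z, top B: go to s2, push BB → (s2, zyy, BBBBBZ)
  read z, top B: go to s2, push BB → (s2, yy, BBBBBBZ)
  read y, top B: go to s0, push A → (s0, y, ABBBBBZ)
  read y, top A: go to s0, push BB → (s0, ε, BBBBBBBZ)
All input consumed; M is in state s0.

s0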